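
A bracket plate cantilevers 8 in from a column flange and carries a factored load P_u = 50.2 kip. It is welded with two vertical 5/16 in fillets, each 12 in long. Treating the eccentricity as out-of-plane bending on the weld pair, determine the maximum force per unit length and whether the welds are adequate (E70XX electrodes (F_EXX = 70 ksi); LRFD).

L_w = 2 × 12 = 24 in; section modulus (unit throat) S = 2 × L²/6 = 48 in².
Direct shear f_v = P/L_w = 50.2/24 = 2.092 kip/in.
Moment M = P × e = 50.2 × 8 = 401.6 kip·in; bending f_b = M/S = 8.367 kip/in.
f_max = √(f_v² + f_b²) = √(2.092² + 8.367²) = 8.624 kip/in.
φr_n = 0.75 × 0.6 × 70 × (0.707 × 0.3125) = 6.96 kip/in → NOT adequate.

f_max ≈ 8.62 kip/in; NOT adequate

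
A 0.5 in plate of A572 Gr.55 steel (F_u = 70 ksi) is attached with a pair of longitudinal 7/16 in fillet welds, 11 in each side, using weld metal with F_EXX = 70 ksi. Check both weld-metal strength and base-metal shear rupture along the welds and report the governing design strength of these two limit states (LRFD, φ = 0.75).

φR_n ≈ 214 kip (weld metal governs)

t_e = 0.707 × 0.4375 = 0.3093 in; L = 22 in.
Weld metal: φR_n = 0.75 × 0.6 × 70 × 0.3093 × 22 = 214.4 kip.
Base metal (shear rupture): φR_n = 0.75 × 0.6 × 70 × 0.5 × 22 = 346.5 kip.
Governing: weld metal.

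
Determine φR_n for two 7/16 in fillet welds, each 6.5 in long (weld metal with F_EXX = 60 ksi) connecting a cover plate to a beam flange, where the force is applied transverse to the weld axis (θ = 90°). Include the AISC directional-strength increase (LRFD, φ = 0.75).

φR_n ≈ 163 kips

t_e = 0.707 × 0.4375 = 0.3093 in; A_we = 0.3093 × 13 = 4.021 in².
Directional factor: 1.0 + 0.5 sin^1.5(90°) = 1.5.
F_nw = 0.6 × 60 × 1.5 = 54 ksi.
φR_n = 0.75 × 54 × 4.021 = 162.9 kips.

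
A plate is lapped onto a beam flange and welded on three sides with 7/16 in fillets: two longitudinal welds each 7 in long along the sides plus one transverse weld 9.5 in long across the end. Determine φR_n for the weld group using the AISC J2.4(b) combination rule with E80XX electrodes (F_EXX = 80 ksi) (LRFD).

t_e = 0.707 × 0.4375 = 0.3093 in.
R_nwl = 0.6 × 80 × 0.3093 × 14 = 207.9 kip (longitudinal, 2 welds).
R_nwt = 0.6 × 80 × 0.3093 × 9.5 = 141 kip (transverse, base value).
(i) R_nwl + R_nwt = 348.9 kip; (ii) 0.85 R_nwl + 1.5 R_nwt = 388.2 kip.
R_n = max = 388.2 kip [governs: (ii)]; φR_n = 291.2 kip.

φR_n ≈ 291 kip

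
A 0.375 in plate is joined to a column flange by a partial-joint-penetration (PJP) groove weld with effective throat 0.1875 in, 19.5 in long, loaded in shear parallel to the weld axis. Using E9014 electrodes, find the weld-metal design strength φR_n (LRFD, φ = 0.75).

E90XX → F_EXX = 90 ksi.
Effective throat (given) t_e = 0.1875 in.
A_we = 0.1875 × 19.5 = 3.656 in².
F_nw = 0.6 F_EXX = 54 ksi.
φR_n = 0.75 × 54 × 3.656 = 148.1 kip.

φR_n ≈ 148 kip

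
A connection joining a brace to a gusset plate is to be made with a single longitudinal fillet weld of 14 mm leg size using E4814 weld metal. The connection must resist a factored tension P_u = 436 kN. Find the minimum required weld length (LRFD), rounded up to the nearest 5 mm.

L = 205 mm

E48XX → F_EXX = 480 MPa.
Throat t_e = 0.707 × 14 = 9.898 mm.
φr_n = 0.75 × 0.6 × 480 × 9.898 × 10⁻³ = 2.138 kN/mm.
L_req = P_u / φr_n = 436 / 2.138 = 203.9 mm total.
Round up → use L = 205 mm.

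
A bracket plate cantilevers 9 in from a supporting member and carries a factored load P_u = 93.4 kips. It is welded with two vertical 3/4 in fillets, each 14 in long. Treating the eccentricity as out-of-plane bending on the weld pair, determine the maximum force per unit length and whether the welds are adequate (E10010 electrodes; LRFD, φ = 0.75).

f_max ≈ 13.3 kip/in; adequate

E100XX → F_EXX = 100 ksi.
L_w = 2 × 14 = 28 in; section modulus (unit throat) S = 2 × L²/6 = 65.33 in².
Direct shear f_v = P/L_w = 93.4/28 = 3.336 kip/in.
Moment M = P × e = 93.4 × 9 = 840.6 kip·in; bending f_b = M/S = 12.87 kip/in.
f_max = √(f_v² + f_b²) = √(3.336² + 12.87²) = 13.29 kip/in.
φr_n = 0.75 × 0.6 × 100 × (0.707 × 0.75) = 23.86 kip/in → adequate.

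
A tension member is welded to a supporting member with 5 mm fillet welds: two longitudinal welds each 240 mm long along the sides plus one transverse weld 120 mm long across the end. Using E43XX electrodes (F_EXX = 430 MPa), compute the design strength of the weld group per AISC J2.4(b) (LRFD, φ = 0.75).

φR_n ≈ 410 kN

t_e = 0.707 × 5 = 3.535 mm.
R_nwl = 0.6 × 430 × 3.535 × 480 × 10⁻³ = 437.8 kN (longitudinal, 2 welds).
R_nwt = 0.6 × 430 × 3.535 × 120 × 10⁻³ = 109.4 kN (transverse, base value).
(i) R_nwl + R_nwt = 547.2 kN; (ii) 0.85 R_nwl + 1.5 R_nwt = 536.3 kN.
R_n = max = 547.2 kN [governs: (i)]; φR_n = 410.4 kN.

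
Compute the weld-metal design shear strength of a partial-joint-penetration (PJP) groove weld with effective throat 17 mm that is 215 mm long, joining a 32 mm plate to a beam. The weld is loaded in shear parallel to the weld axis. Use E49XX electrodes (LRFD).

E49XX → F_EXX = 490 MPa.
Effective throat (given) t_e = 17 mm.
A_we = 17 × 215 = 3655 mm².
F_nw = 0.6 F_EXX = 294 MPa.
φR_n = 0.75 × 294 × 3655 × 10⁻³ = 805.9 kN.

φR_n ≈ 806 kN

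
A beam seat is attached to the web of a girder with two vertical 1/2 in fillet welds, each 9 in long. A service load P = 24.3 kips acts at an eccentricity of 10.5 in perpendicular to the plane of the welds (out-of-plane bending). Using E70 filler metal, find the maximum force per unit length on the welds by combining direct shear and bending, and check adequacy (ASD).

f_max ≈ 9.55 kip/in; NOT adequate

E70XX → F_EXX = 70 ksi.
L_w = 2 × 9 = 18 in; section modulus (unit throat) S = 2 × L²/6 = 27 in².
Direct shear f_v = P/L_w = 24.3/18 = 1.35 kip/in.
Moment M = P × e = 24.3 × 10.5 = 255.15 kip·in; bending f_b = M/S = 9.45 kip/in.
f_max = √(f_v² + f_b²) = √(1.35² + 9.45²) = 9.546 kip/in.
r_n/Ω = (1/2.0) × 0.6 × 70 × (0.707 × 0.5) = 7.423 kip/in → NOT adequate.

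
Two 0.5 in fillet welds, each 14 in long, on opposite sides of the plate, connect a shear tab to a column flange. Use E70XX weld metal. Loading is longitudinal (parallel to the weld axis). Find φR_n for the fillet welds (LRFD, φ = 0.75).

φR_n ≈ 312 kips

E70XX → F_EXX = 70 ksi.
Effective throat t_e = 0.707 × 0.5 = 0.3535 in.
Total length L = 28 in; A_we = 0.3535 × 28 = 9.898 in².
F_nw = 0.6 F_EXX = 0.6 × 70 = 42 ksi.
φR_n = 0.75 × 42 × 9.898 = 311.8 kips.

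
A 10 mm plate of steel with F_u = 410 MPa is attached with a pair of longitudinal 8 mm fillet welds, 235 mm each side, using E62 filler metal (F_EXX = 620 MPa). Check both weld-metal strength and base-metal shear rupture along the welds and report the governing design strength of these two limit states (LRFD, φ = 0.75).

φR_n ≈ 742 kN (weld metal governs)

t_e = 0.707 × 8 = 5.656 mm; L = 470 mm.
Weld metal: φR_n = 0.75 × 0.6 × 620 × 5.656 × 470 × 10⁻³ = 741.7 kN.
Base metal (shear rupture): φR_n = 0.75 × 0.6 × 410 × 10 × 470 × 10⁻³ = 867.2 kN.
Governing: weld metal.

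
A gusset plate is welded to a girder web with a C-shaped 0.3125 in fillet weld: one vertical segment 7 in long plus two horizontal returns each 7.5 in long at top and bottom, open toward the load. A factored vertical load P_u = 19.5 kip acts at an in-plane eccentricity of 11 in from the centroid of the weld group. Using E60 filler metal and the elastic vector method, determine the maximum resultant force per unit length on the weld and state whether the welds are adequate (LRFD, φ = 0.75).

E60XX → F_EXX = 60 ksi.
Total weld length L_w = 22 in. Treat welds as unit-width lines.
Centroid: x̄ = 2×7.5×3.75 / 22 = 2.557 in from the vertical weld.
Polar moment about centroid: J = I_x + I_y = [7³/12 + 2×7.5×3.5²] + [7×2.557² + 2(7.5³/12 + 7.5×1.193²)] = 349.8 in³.
Direct shear f_v = P/L_w = 19.5 / 22 = 0.8864 kip/in (vertical).
Torsion M = P·e = 19.5 × 11 = 214.5 kip·in.
Critical point at (x, y) = (4.943, 3.5) from centroid. f_tx = M·y/J = 2.146 kip/in; f_ty = M·x/J = 3.032 kip/in.
Resultant f_max = √[f_tx² + (f_v + f_ty)²] = √[2.146² + (0.8864 + 3.032)²] = 4.467 kip/in.
Capacity per unit length: φr_n = 0.75 × 0.6 × 60 × (0.707 × 0.3125) = 5.965 kip/in.
4.467 ≤ 5.965 → adequate.

f_max ≈ 4.47 kip/in; adequate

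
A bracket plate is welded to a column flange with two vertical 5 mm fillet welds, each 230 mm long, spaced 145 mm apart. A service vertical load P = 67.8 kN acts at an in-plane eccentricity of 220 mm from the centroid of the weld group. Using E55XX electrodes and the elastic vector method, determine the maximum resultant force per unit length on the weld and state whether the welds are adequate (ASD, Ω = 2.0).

f_max ≈ 549 N/mm; adequate

E55XX → F_EXX = 550 MPa.
Total weld length L_w = 460 mm. Treat welds as unit-width lines.
Polar moment about centroid: J = 2[d³/12 + d(b/2)²] = 2[230³/12 + 230×72.5²] = 4446000 mm³.
Direct shear f_v = P/L_w = 67.8×10³ / 460 = 147.4 N/mm (vertical).
Torsion M = P·e = 67.8×10³ × 220 = 14916000 N·mm.
Critical point at (x, y) = (72.5, 115) from centroid. f_tx = M·y/J = 385.8 N/mm; f_ty = M·x/J = 243.2 N/mm.
Resultant f_max = √[f_tx² + (f_v + f_ty)²] = √[385.8² + (147.4 + 243.2)²] = 549.1 N/mm.
Capacity per unit length: r_n/Ω = (1/2.0) × 0.6 × 550 × (0.707 × 5) = 583.3 N/mm.
549.1 ≤ 583.3 → adequate.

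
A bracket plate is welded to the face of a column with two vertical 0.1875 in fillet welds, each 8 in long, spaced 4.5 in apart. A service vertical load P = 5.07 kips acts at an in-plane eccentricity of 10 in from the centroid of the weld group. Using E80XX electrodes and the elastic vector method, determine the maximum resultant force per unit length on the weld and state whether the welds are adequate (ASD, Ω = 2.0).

f_max ≈ 1.58 kip/in; adequate

E80XX → F_EXX = 80 ksi.
Total weld length L_w = 16 in. Treat welds as unit-width lines.
Polar moment about centroid: J = 2[d³/12 + d(b/2)²] = 2[8³/12 + 8×2.25²] = 166.3 in³.
Direct shear f_v = P/L_w = 5.07 / 16 = 0.3169 kip/in (vertical).
Torsion M = P·e = 5.07 × 10 = 50.7 kip·in.
Critical point at (x, y) = (2.25, 4) from centroid. f_tx = M·y/J = 1.219 kip/in; f_ty = M·x/J = 0.6858 kip/in.
Resultant f_max = √[f_tx² + (f_v + f_ty)²] = √[1.219² + (0.3169 + 0.6858)²] = 1.579 kip/in.
Capacity per unit length: r_n/Ω = (1/2.0) × 0.6 × 80 × (0.707 × 0.1875) = 3.181 kip/in.
1.579 ≤ 3.181 → adequate.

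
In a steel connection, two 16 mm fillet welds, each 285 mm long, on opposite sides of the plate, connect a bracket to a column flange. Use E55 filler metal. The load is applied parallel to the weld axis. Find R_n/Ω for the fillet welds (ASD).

E55XX → F_EXX = 550 MPa.
Effective throat t_e = 0.707 × 16 = 11.31 mm.
Total length L = 570 mm; A_we = 11.31 × 570 = 6448 mm².
F_nw = 0.6 F_EXX = 0.6 × 550 = 330 MPa.
R_n = 330 × 6448 × 10⁻³ = 2128 kN; R_n/Ω = 2128/2.0 = 1064 kN.

R_n/Ω ≈ 1060 kN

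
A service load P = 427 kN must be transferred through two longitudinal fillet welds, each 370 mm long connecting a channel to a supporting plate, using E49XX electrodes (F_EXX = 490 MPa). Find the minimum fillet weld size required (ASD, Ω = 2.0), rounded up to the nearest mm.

w = 6 mm

Total weld length L = 740 mm.
Required throat t_e = P × Ω / (0.6 F_EXX × L) = 427 × 2.0 / (0.6 × 490 × 740 × 10⁻³) = 3.925 mm.
Required leg w = t_e / 0.707 = 5.552 mm → use 6 mm.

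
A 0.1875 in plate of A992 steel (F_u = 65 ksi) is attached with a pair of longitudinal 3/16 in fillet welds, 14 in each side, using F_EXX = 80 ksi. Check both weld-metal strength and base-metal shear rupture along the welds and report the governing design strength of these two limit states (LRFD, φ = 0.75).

φR_n ≈ 134 kip (weld metal governs)

t_e = 0.707 × 0.1875 = 0.1326 in; L = 28 in.
Weld metal: φR_n = 0.75 × 0.6 × 80 × 0.1326 × 28 = 133.6 kip.
Base metal (shear rupture): φR_n = 0.75 × 0.6 × 65 × 0.1875 × 28 = 153.6 kip.
Governing: weld metal.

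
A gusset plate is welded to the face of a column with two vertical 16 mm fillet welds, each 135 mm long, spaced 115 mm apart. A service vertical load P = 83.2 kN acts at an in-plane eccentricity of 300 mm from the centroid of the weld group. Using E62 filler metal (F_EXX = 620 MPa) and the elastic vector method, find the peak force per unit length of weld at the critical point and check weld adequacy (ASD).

Total weld length L_w = 270 mm. Treat welds as unit-width lines.
Polar moment about centroid: J = 2[d³/12 + d(b/2)²] = 2[135³/12 + 135×57.5²] = 1303000 mm³.
Direct shear f_v = P/L_w = 83.2×10³ / 270 = 308.1 N/mm (vertical).
Torsion M = P·e = 83.2×10³ × 300 = 24960000 N·mm.
Critical point at (x, y) = (57.5, 67.5) from centroid. f_tx = M·y/J = 1293 N/mm; f_ty = M·x/J = 1102 N/mm.
Resultant f_max = √[f_tx² + (f_v + f_ty)²] = √[1293² + (308.1 + 1102)²] = 1913 N/mm.
Capacity per unit length: r_n/Ω = (1/2.0) × 0.6 × 620 × (0.707 × 16) = 2104 N/mm.
1913 ≤ 2104 → adequate.

f_max ≈ 1910 N/mm; adequate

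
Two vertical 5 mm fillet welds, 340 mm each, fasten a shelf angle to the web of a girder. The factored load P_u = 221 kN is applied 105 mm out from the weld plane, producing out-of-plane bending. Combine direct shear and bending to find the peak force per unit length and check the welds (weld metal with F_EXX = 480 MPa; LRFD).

L_w = 2 × 340 = 680 mm; section modulus (unit throat) S = 2 × L²/6 = 38530 mm².
Direct shear f_v = P/L_w = 221×10³/680 = 325 N/mm.
Moment M = P × e = 221×10³ × 105 = 23205000 N·mm; bending f_b = M/S = 602.2 N/mm.
f_max = √(f_v² + f_b²) = √(325² + 602.2²) = 684.3 N/mm.
φr_n = 0.75 × 0.6 × 480 × (0.707 × 5) = 763.6 N/mm → adequate.

f_max ≈ 684 N/mm; adequate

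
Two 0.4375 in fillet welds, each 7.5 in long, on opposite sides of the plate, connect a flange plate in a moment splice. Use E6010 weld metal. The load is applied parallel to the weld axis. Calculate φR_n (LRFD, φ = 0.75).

E60XX → F_EXX = 60 ksi.
Effective throat t_e = 0.707 × 0.4375 = 0.3093 in.
Total length L = 15 in; A_we = 0.3093 × 15 = 4.64 in².
F_nw = 0.6 F_EXX = 0.6 × 60 = 36 ksi.
φR_n = 0.75 × 36 × 4.64 = 125.3 kip.

φR_n ≈ 125 kip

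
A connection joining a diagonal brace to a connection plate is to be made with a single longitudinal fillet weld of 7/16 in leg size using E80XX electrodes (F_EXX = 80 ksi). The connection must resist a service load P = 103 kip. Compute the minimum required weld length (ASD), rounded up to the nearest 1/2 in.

Throat t_e = 0.707 × 0.4375 = 0.3093 in.
r_n/Ω = (0.6 × 80 × 0.3093) / 2.0 = 7.423 kip/in.
L_req = P / (r_n/Ω) = 103 / 7.423 = 13.87 in total.
Round up → use L = 14 in.

L = 14 in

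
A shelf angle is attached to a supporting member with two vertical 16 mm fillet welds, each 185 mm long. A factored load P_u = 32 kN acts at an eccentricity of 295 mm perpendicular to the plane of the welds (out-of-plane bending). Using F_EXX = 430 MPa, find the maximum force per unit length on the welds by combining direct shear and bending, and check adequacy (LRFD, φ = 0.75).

L_w = 2 × 185 = 370 mm; section modulus (unit throat) S = 2 × L²/6 = 11410 mm².
Direct shear f_v = P/L_w = 32×10³/370 = 86.49 N/mm.
Moment M = P × e = 32×10³ × 295 = 9440000 N·mm; bending f_b = M/S = 827.5 N/mm.
f_max = √(f_v² + f_b²) = √(86.49² + 827.5²) = 832 N/mm.
φr_n = 0.75 × 0.6 × 430 × (0.707 × 16) = 2189 N/mm → adequate.

f_max ≈ 832 N/mm; adequate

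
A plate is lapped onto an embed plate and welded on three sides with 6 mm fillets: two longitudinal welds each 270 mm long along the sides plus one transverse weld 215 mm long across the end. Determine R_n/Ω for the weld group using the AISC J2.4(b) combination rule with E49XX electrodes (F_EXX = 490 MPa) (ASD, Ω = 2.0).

R_n/Ω ≈ 487 kN

t_e = 0.707 × 6 = 4.242 mm.
R_nwl = 0.6 × 490 × 4.242 × 540 × 10⁻³ = 673.5 kN (longitudinal, 2 welds).
R_nwt = 0.6 × 490 × 4.242 × 215 × 10⁻³ = 268.1 kN (transverse, base value).
(i) R_nwl + R_nwt = 941.6 kN; (ii) 0.85 R_nwl + 1.5 R_nwt = 974.6 kN.
R_n = max = 974.6 kN [governs: (ii)]; R_n/Ω = 487.3 kN.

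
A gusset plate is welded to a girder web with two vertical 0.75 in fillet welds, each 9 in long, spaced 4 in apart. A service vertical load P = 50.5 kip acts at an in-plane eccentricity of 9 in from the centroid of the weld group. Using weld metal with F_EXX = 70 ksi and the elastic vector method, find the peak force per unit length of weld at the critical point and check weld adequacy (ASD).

Total weld length L_w = 18 in. Treat welds as unit-width lines.
Polar moment about centroid: J = 2[d³/12 + d(b/2)²] = 2[9³/12 + 9×2²] = 193.5 in³.
Direct shear f_v = P/L_w = 50.5 / 18 = 2.806 kip/in (vertical).
Torsion M = P·e = 50.5 × 9 = 454.5 kip·in.
Critical point at (x, y) = (2, 4.5) from centroid. f_tx = M·y/J = 10.57 kip/in; f_ty = M·x/J = 4.698 kip/in.
Resultant f_max = √[f_tx² + (f_v + f_ty)²] = √[10.57² + (2.806 + 4.698)²] = 12.96 kip/in.
Capacity per unit length: r_n/Ω = (1/2.0) × 0.6 × 70 × (0.707 × 0.75) = 11.14 kip/in.
12.96 > 11.14 → NOT adequate.

f_max ≈ 13 kip/in; NOT adequate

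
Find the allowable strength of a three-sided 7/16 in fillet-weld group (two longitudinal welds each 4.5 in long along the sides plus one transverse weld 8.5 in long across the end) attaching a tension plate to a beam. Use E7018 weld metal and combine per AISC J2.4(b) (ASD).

R_n/Ω ≈ 133 kips

E70XX → F_EXX = 70 ksi.
t_e = 0.707 × 0.4375 = 0.3093 in.
R_nwl = 0.6 × 70 × 0.3093 × 9 = 116.9 kips (longitudinal, 2 welds).
R_nwt = 0.6 × 70 × 0.3093 × 8.5 = 110.4 kips (transverse, base value).
(i) R_nwl + R_nwt = 227.3 kips; (ii) 0.85 R_nwl + 1.5 R_nwt = 265 kips.
R_n = max = 265 kips [governs: (ii)]; R_n/Ω = 132.5 kips.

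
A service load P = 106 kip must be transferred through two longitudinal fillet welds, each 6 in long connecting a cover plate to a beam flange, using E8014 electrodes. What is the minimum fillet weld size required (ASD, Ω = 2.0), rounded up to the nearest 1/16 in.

E80XX → F_EXX = 80 ksi.
Total weld length L = 12 in.
Required throat t_e = P × Ω / (0.6 F_EXX × L) = 106 × 2.0 / (0.6 × 80 × 12) = 0.3681 in.
Required leg w = t_e / 0.707 = 0.5206 in → use 9/16 in.

w = 9/16 in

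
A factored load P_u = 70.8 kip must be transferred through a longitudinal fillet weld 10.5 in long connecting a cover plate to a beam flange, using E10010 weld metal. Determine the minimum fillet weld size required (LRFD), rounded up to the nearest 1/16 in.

w = 1/4 in

E100XX → F_EXX = 100 ksi.
Total weld length L = 10.5 in.
Required throat t_e = P_u / (φ × 0.6 F_EXX × L) = 70.8 / (0.75 × 0.6 × 100 × 10.5) = 0.1498 in.
Required leg w = t_e / 0.707 = 0.2119 in → use 1/4 in.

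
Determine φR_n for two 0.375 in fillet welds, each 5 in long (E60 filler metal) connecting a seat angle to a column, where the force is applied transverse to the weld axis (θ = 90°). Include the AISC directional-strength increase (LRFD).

E60XX → F_EXX = 60 ksi.
t_e = 0.707 × 0.375 = 0.2651 in; A_we = 0.2651 × 10 = 2.651 in².
Directional factor: 1.0 + 0.5 sin^1.5(90°) = 1.5.
F_nw = 0.6 × 60 × 1.5 = 54 ksi.
φR_n = 0.75 × 54 × 2.651 = 107.4 kips.

φR_n ≈ 107 kips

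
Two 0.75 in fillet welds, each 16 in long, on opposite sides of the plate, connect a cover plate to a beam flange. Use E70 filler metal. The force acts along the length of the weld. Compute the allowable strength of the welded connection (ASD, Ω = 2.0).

R_n/Ω ≈ 356 kip

E70XX → F_EXX = 70 ksi.
Effective throat t_e = 0.707 × 0.75 = 0.5302 in.
Total length L = 32 in; A_we = 0.5302 × 32 = 16.97 in².
F_nw = 0.6 F_EXX = 0.6 × 70 = 42 ksi.
R_n = 42 × 16.97 = 712.7 kip; R_n/Ω = 712.7/2.0 = 356.3 kip.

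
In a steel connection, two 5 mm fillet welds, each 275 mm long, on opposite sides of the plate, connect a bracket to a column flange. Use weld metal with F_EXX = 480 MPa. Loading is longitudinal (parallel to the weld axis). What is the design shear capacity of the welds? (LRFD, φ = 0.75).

Effective throat t_e = 0.707 × 5 = 3.535 mm.
Total length L = 550 mm; A_we = 3.535 × 550 = 1944 mm².
F_nw = 0.6 F_EXX = 0.6 × 480 = 288 MPa.
φR_n = 0.75 × 288 × 1944 × 10⁻³ = 420 kN.

φR_n ≈ 420 kN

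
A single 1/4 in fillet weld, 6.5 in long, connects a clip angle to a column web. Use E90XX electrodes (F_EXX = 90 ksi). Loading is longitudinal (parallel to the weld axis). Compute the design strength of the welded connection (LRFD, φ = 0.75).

φR_n ≈ 46.5 kips

Effective throat t_e = 0.707 × 0.25 = 0.1767 in.
Total length L = 6.5 in; A_we = 0.1767 × 6.5 = 1.149 in².
F_nw = 0.6 F_EXX = 0.6 × 90 = 54 ksi.
φR_n = 0.75 × 54 × 1.149 = 46.53 kips.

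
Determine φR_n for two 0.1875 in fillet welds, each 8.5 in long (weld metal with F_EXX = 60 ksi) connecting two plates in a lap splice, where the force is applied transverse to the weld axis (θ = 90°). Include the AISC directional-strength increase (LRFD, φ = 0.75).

t_e = 0.707 × 0.1875 = 0.1326 in; A_we = 0.1326 × 17 = 2.254 in².
Directional factor: 1.0 + 0.5 sin^1.5(90°) = 1.5.
F_nw = 0.6 × 60 × 1.5 = 54 ksi.
φR_n = 0.75 × 54 × 2.254 = 91.27 kip.

φR_n ≈ 91.3 kip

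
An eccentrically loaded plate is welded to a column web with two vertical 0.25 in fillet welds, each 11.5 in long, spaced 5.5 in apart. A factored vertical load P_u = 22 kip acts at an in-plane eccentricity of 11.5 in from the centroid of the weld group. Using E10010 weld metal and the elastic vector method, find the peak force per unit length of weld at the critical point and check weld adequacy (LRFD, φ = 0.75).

f_max ≈ 4.27 kip/in; adequate

E100XX → F_EXX = 100 ksi.
Total weld length L_w = 23 in. Treat welds as unit-width lines.
Polar moment about centroid: J = 2[d³/12 + d(b/2)²] = 2[11.5³/12 + 11.5×2.75²] = 427.4 in³.
Direct shear f_v = P/L_w = 22 / 23 = 0.9565 kip/in (vertical).
Torsion M = P·e = 22 × 11.5 = 253 kip·in.
Critical point at (x, y) = (2.75, 5.75) from centroid. f_tx = M·y/J = 3.404 kip/in; f_ty = M·x/J = 1.628 kip/in.
Resultant f_max = √[f_tx² + (f_v + f_ty)²] = √[3.404² + (0.9565 + 1.628)²] = 4.274 kip/in.
Capacity per unit length: φr_n = 0.75 × 0.6 × 100 × (0.707 × 0.25) = 7.954 kip/in.
4.274 ≤ 7.954 → adequate.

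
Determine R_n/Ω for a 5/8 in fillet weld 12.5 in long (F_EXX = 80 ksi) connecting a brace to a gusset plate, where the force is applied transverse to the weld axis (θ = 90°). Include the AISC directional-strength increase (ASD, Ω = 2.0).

t_e = 0.707 × 0.625 = 0.4419 in; A_we = 0.4419 × 12.5 = 5.523 in².
Directional factor: 1.0 + 0.5 sin^1.5(90°) = 1.5.
F_nw = 0.6 × 80 × 1.5 = 72 ksi.
R_n/Ω = (72 × 5.523) / 2.0 = 198.8 kip.

R_n/Ω ≈ 199 kip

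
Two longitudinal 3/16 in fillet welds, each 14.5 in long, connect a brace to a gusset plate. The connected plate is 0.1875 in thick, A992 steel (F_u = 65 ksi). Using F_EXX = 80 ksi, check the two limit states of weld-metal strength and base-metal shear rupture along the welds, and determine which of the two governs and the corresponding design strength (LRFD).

t_e = 0.707 × 0.1875 = 0.1326 in; L = 29 in.
Weld metal: φR_n = 0.75 × 0.6 × 80 × 0.1326 × 29 = 138.4 kips.
Base metal (shear rupture): φR_n = 0.75 × 0.6 × 65 × 0.1875 × 29 = 159 kips.
Governing: weld metal.

φR_n ≈ 138 kips (weld metal governs)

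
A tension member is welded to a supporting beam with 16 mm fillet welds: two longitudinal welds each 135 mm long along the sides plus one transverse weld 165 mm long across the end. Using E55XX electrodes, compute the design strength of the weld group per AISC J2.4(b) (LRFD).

E55XX → F_EXX = 550 MPa.
t_e = 0.707 × 16 = 11.31 mm.
R_nwl = 0.6 × 550 × 11.31 × 270 × 10⁻³ = 1008 kN (longitudinal, 2 welds).
R_nwt = 0.6 × 550 × 11.31 × 165 × 10⁻³ = 615.9 kN (transverse, base value).
(i) R_nwl + R_nwt = 1624 kN; (ii) 0.85 R_nwl + 1.5 R_nwt = 1781 kN.
R_n = max = 1781 kN [governs: (ii)]; φR_n = 1335 kN.

φR_n ≈ 1340 kN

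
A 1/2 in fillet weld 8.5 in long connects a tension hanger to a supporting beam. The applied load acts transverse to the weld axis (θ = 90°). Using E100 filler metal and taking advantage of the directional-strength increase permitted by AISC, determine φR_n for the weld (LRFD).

E100XX → F_EXX = 100 ksi.
t_e = 0.707 × 0.5 = 0.3535 in; A_we = 0.3535 × 8.5 = 3.005 in².
Directional factor: 1.0 + 0.5 sin^1.5(90°) = 1.5.
F_nw = 0.6 × 100 × 1.5 = 90 ksi.
φR_n = 0.75 × 90 × 3.005 = 202.8 kips.

φR_n ≈ 203 kips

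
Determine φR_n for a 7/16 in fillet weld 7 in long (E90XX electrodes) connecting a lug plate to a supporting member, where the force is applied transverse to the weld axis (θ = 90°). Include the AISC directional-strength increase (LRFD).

E90XX → F_EXX = 90 ksi.
t_e = 0.707 × 0.4375 = 0.3093 in; A_we = 0.3093 × 7 = 2.165 in².
Directional factor: 1.0 + 0.5 sin^1.5(90°) = 1.5.
F_nw = 0.6 × 90 × 1.5 = 81 ksi.
φR_n = 0.75 × 81 × 2.165 = 131.5 kips.

φR_n ≈ 132 kips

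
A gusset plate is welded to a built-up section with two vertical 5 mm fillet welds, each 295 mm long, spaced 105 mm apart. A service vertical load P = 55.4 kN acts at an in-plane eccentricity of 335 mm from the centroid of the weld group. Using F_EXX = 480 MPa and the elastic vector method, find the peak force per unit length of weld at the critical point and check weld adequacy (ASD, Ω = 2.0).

f_max ≈ 531 N/mm; NOT adequate

Total weld length L_w = 590 mm. Treat welds as unit-width lines.
Polar moment about centroid: J = 2[d³/12 + d(b/2)²] = 2[295³/12 + 295×52.5²] = 5905000 mm³.
Direct shear f_v = P/L_w = 55.4×10³ / 590 = 93.9 N/mm (vertical).
Torsion M = P·e = 55.4×10³ × 335 = 18559000 N·mm.
Critical point at (x, y) = (52.5, 147.5) from centroid. f_tx = M·y/J = 463.6 N/mm; f_ty = M·x/J = 165 N/mm.
Resultant f_max = √[f_tx² + (f_v + f_ty)²] = √[463.6² + (93.9 + 165)²] = 531 N/mm.
Capacity per unit length: r_n/Ω = (1/2.0) × 0.6 × 480 × (0.707 × 5) = 509 N/mm.
531 > 509 → NOT adequate.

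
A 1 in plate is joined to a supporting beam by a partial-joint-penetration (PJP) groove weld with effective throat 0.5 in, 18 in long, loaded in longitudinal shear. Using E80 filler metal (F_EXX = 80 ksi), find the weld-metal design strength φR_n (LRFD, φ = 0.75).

Effective throat (given) t_e = 0.5 in.
A_we = 0.5 × 18 = 9 in².
F_nw = 0.6 F_EXX = 48 ksi.
φR_n = 0.75 × 48 × 9 = 324 kips.

φR_n ≈ 324 kips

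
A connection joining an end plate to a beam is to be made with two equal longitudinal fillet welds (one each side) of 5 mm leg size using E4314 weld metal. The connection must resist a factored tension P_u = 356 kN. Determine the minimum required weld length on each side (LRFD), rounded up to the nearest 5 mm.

L = 265 mm on each side

E43XX → F_EXX = 430 MPa.
Throat t_e = 0.707 × 5 = 3.535 mm.
φr_n = 0.75 × 0.6 × 430 × 3.535 × 10⁻³ = 0.684 kN/mm.
L_req = P_u / φr_n = 356 / 0.684 = 520.5 mm total.
Per side: 520.5 / 2 = 260.2 mm.
Round up → use L = 265 mm on each side.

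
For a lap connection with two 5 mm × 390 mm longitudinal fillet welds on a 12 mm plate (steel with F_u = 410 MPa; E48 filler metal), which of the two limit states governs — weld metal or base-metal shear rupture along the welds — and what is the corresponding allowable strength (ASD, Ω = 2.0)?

R_n/Ω ≈ 397 kN (weld metal governs)

E48XX → F_EXX = 480 MPa.
t_e = 0.707 × 5 = 3.535 mm; L = 780 mm.
Weld metal: R_n/Ω = (1/2.0) × 0.6 × 480 × 3.535 × 780 × 10⁻³ = 397.1 kN.
Base metal (shear rupture): R_n/Ω = (1/2.0) × 0.6 × 410 × 12 × 780 × 10⁻³ = 1151 kN.
Governing: weld metal.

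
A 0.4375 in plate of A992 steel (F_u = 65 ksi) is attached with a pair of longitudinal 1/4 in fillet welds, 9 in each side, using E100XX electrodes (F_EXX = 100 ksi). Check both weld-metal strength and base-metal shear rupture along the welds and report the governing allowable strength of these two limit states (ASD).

R_n/Ω ≈ 95.4 kips (weld metal governs)

t_e = 0.707 × 0.25 = 0.1767 in; L = 18 in.
Weld metal: R_n/Ω = (1/2.0) × 0.6 × 100 × 0.1767 × 18 = 95.44 kips.
Base metal (shear rupture): R_n/Ω = (1/2.0) × 0.6 × 65 × 0.4375 × 18 = 153.6 kips.
Governing: weld metal.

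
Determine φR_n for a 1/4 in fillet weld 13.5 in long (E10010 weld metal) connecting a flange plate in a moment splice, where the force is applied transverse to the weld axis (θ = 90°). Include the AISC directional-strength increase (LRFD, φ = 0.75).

E100XX → F_EXX = 100 ksi.
t_e = 0.707 × 0.25 = 0.1767 in; A_we = 0.1767 × 13.5 = 2.386 in².
Directional factor: 1.0 + 0.5 sin^1.5(90°) = 1.5.
F_nw = 0.6 × 100 × 1.5 = 90 ksi.
φR_n = 0.75 × 90 × 2.386 = 161.1 kip.

φR_n ≈ 161 kip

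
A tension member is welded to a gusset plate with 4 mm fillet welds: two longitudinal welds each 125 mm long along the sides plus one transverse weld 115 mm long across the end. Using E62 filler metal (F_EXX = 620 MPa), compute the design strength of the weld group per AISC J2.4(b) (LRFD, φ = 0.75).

φR_n ≈ 304 kN

t_e = 0.707 × 4 = 2.828 mm.
R_nwl = 0.6 × 620 × 2.828 × 250 × 10⁻³ = 263 kN (longitudinal, 2 welds).
R_nwt = 0.6 × 620 × 2.828 × 115 × 10⁻³ = 121 kN (transverse, base value).
(i) R_nwl + R_nwt = 384 kN; (ii) 0.85 R_nwl + 1.5 R_nwt = 405 kN.
R_n = max = 405 kN [governs: (ii)]; φR_n = 303.8 kN.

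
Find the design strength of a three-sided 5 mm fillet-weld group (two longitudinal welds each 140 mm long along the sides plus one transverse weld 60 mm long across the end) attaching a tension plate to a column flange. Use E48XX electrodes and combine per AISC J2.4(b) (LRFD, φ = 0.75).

φR_n ≈ 260 kN

E48XX → F_EXX = 480 MPa.
t_e = 0.707 × 5 = 3.535 mm.
R_nwl = 0.6 × 480 × 3.535 × 280 × 10⁻³ = 285.1 kN (longitudinal, 2 welds).
R_nwt = 0.6 × 480 × 3.535 × 60 × 10⁻³ = 61.08 kN (transverse, base value).
(i) R_nwl + R_nwt = 346.1 kN; (ii) 0.85 R_nwl + 1.5 R_nwt = 333.9 kN.
R_n = max = 346.1 kN [governs: (i)]; φR_n = 259.6 kN.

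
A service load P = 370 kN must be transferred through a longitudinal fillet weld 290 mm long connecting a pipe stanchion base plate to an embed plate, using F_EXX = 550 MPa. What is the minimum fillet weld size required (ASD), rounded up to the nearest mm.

Total weld length L = 290 mm.
Required throat t_e = P × Ω / (0.6 F_EXX × L) = 370 × 2.0 / (0.6 × 550 × 290 × 10⁻³) = 7.732 mm.
Required leg w = t_e / 0.707 = 10.94 mm → use 11 mm.

w = 11 mm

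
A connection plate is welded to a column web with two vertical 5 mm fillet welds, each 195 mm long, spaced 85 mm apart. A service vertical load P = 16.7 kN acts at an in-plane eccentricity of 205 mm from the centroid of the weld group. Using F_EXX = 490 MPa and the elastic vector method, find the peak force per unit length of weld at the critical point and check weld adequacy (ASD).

Total weld length L_w = 390 mm. Treat welds as unit-width lines.
Polar moment about centroid: J = 2[d³/12 + d(b/2)²] = 2[195³/12 + 195×42.5²] = 1940000 mm³.
Direct shear f_v = P/L_w = 16.7×10³ / 390 = 42.82 N/mm (vertical).
Torsion M = P·e = 16.7×10³ × 205 = 3423500 N·mm.
Critical point at (x, y) = (42.5, 97.5) from centroid. f_tx = M·y/J = 172 N/mm; f_ty = M·x/J = 74.99 N/mm.
Resultant f_max = √[f_tx² + (f_v + f_ty)²] = √[172² + (42.82 + 74.99)²] = 208.5 N/mm.
Capacity per unit length: r_n/Ω = (1/2.0) × 0.6 × 490 × (0.707 × 5) = 519.6 N/mm.
208.5 ≤ 519.6 → adequate.

f_max ≈ 209 N/mm; adequate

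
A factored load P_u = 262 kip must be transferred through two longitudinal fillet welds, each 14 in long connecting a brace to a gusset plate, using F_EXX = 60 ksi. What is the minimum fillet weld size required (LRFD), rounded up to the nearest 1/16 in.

w = 1/2 in

Total weld length L = 28 in.
Required throat t_e = P_u / (φ × 0.6 F_EXX × L) = 262 / (0.75 × 0.6 × 60 × 28) = 0.3466 in.
Required leg w = t_e / 0.707 = 0.4902 in → use 1/2 in.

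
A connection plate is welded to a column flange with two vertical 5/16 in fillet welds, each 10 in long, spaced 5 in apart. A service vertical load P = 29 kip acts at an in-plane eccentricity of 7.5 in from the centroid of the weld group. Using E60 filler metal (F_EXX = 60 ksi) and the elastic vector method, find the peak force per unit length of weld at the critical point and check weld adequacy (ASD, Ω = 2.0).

f_max ≈ 4.99 kip/in; NOT adequate

Total weld length L_w = 20 in. Treat welds as unit-width lines.
Polar moment about centroid: J = 2[d³/12 + d(b/2)²] = 2[10³/12 + 10×2.5²] = 291.7 in³.
Direct shear f_v = P/L_w = 29 / 20 = 1.45 kip/in (vertical).
Torsion M = P·e = 29 × 7.5 = 217.5 kip·in.
Critical point at (x, y) = (2.5, 5) from centroid. f_tx = M·y/J = 3.729 kip/in; f_ty = M·x/J = 1.864 kip/in.
Resultant f_max = √[f_tx² + (f_v + f_ty)²] = √[3.729² + (1.45 + 1.864)²] = 4.989 kip/in.
Capacity per unit length: r_n/Ω = (1/2.0) × 0.6 × 60 × (0.707 × 0.3125) = 3.977 kip/in.
4.989 > 3.977 → NOT adequate.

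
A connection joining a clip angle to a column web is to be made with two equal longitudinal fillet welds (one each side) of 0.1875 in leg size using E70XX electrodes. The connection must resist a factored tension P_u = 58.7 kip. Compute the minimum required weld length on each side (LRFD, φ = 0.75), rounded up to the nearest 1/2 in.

E70XX → F_EXX = 70 ksi.
Throat t_e = 0.707 × 0.1875 = 0.1326 in.
φr_n = 0.75 × 0.6 × 70 × 0.1326 = 4.176 kip/in.
L_req = P_u / φr_n = 58.7 / 4.176 = 14.06 in total.
Per side: 14.06 / 2 = 7.029 in.
Round up → use L = 7.5 in on each side.

L = 7.5 in on each side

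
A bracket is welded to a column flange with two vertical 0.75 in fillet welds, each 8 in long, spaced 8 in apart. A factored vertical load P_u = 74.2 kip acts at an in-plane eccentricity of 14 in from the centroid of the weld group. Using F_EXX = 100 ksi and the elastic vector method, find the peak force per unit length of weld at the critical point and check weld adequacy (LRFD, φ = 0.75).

f_max ≈ 20.8 kip/in; adequate

Total weld length L_w = 16 in. Treat welds as unit-width lines.
Polar moment about centroid: J = 2[d³/12 + d(b/2)²] = 2[8³/12 + 8×4²] = 341.3 in³.
Direct shear f_v = P/L_w = 74.2 / 16 = 4.638 kip/in (vertical).
Torsion M = P·e = 74.2 × 14 = 1038.8 kip·in.
Critical point at (x, y) = (4, 4) from centroid. f_tx = M·y/J = 12.17 kip/in; f_ty = M·x/J = 12.17 kip/in.
Resultant f_max = √[f_tx² + (f_v + f_ty)²] = √[12.17² + (4.638 + 12.17)²] = 20.76 kip/in.
Capacity per unit length: φr_n = 0.75 × 0.6 × 100 × (0.707 × 0.75) = 23.86 kip/in.
20.76 ≤ 23.86 → adequate.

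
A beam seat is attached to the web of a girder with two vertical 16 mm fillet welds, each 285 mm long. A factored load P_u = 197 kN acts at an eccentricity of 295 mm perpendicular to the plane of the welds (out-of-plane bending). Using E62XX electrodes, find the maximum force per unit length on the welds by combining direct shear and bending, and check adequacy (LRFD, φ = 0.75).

E62XX → F_EXX = 620 MPa.
L_w = 2 × 285 = 570 mm; section modulus (unit throat) S = 2 × L²/6 = 27080 mm².
Direct shear f_v = P/L_w = 197×10³/570 = 345.6 N/mm.
Moment M = P × e = 197×10³ × 295 = 58115000 N·mm; bending f_b = M/S = 2146 N/mm.
f_max = √(f_v² + f_b²) = √(345.6² + 2146²) = 2174 N/mm.
φr_n = 0.75 × 0.6 × 620 × (0.707 × 16) = 3156 N/mm → adequate.

f_max ≈ 2170 N/mm; adequate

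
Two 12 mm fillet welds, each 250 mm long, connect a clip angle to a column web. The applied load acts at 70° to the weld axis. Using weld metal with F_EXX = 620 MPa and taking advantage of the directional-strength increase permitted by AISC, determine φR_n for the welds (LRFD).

φR_n ≈ 1720 kN

t_e = 0.707 × 12 = 8.484 mm; A_we = 8.484 × 500 = 4242 mm².
Directional factor: 1.0 + 0.5 sin^1.5(70°) = 1.455.
F_nw = 0.6 × 620 × 1.455 = 541.4 MPa.
φR_n = 0.75 × 541.4 × 4242 × 10⁻³ = 1723 kN.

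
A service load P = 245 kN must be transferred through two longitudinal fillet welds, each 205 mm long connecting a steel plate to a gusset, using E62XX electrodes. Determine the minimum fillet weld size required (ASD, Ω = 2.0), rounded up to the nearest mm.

w = 5 mm

E62XX → F_EXX = 620 MPa.
Total weld length L = 410 mm.
Required throat t_e = P × Ω / (0.6 F_EXX × L) = 245 × 2.0 / (0.6 × 620 × 410 × 10⁻³) = 3.213 mm.
Required leg w = t_e / 0.707 = 4.544 mm → use 5 mm.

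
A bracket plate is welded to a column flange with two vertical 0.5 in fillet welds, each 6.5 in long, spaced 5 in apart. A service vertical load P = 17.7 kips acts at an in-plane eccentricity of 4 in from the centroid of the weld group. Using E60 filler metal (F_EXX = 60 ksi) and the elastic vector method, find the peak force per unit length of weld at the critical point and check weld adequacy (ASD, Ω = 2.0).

Total weld length L_w = 13 in. Treat welds as unit-width lines.
Polar moment about centroid: J = 2[d³/12 + d(b/2)²] = 2[6.5³/12 + 6.5×2.5²] = 127 in³.
Direct shear f_v = P/L_w = 17.7 / 13 = 1.362 kip/in (vertical).
Torsion M = P·e = 17.7 × 4 = 70.8 kip·in.
Critical point at (x, y) = (2.5, 3.25) from centroid. f_tx = M·y/J = 1.812 kip/in; f_ty = M·x/J = 1.393 kip/in.
Resultant f_max = √[f_tx² + (f_v + f_ty)²] = √[1.812² + (1.362 + 1.393)²] = 3.297 kip/in.
Capacity per unit length: r_n/Ω = (1/2.0) × 0.6 × 60 × (0.707 × 0.5) = 6.363 kip/in.
3.297 ≤ 6.363 → adequate.

f_max ≈ 3.3 kip/in; adequate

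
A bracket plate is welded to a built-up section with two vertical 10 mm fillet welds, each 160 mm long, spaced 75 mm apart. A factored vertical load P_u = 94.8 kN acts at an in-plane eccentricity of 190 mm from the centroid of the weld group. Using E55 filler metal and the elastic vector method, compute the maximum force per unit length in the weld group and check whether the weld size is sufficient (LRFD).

f_max ≈ 1550 N/mm; adequate

E55XX → F_EXX = 550 MPa.
Total weld length L_w = 320 mm. Treat welds as unit-width lines.
Polar moment about centroid: J = 2[d³/12 + d(b/2)²] = 2[160³/12 + 160×37.5²] = 1133000 mm³.
Direct shear f_v = P/L_w = 94.8×10³ / 320 = 296.2 N/mm (vertical).
Torsion M = P·e = 94.8×10³ × 190 = 18012000 N·mm.
Critical point at (x, y) = (37.5, 80) from centroid. f_tx = M·y/J = 1272 N/mm; f_ty = M·x/J = 596.3 N/mm.
Resultant f_max = √[f_tx² + (f_v + f_ty)²] = √[1272² + (296.2 + 596.3)²] = 1554 N/mm.
Capacity per unit length: φr_n = 0.75 × 0.6 × 550 × (0.707 × 10) = 1750 N/mm.
1554 ≤ 1750 → adequate.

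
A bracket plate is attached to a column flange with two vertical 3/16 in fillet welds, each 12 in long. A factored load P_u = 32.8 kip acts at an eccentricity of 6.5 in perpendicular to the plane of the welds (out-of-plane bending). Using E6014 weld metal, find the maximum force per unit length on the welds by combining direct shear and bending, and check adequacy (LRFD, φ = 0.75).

E60XX → F_EXX = 60 ksi.
L_w = 2 × 12 = 24 in; section modulus (unit throat) S = 2 × L²/6 = 48 in².
Direct shear f_v = P/L_w = 32.8/24 = 1.367 kip/in.
Moment M = P × e = 32.8 × 6.5 = 213.2 kip·in; bending f_b = M/S = 4.442 kip/in.
f_max = √(f_v² + f_b²) = √(1.367² + 4.442²) = 4.647 kip/in.
φr_n = 0.75 × 0.6 × 60 × (0.707 × 0.1875) = 3.579 kip/in → NOT adequate.

f_max ≈ 4.65 kip/in; NOT adequate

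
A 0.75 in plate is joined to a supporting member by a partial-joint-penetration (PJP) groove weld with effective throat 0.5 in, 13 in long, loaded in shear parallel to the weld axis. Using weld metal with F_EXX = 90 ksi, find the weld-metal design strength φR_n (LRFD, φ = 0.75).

φR_n ≈ 263 kips

Effective throat (given) t_e = 0.5 in.
A_we = 0.5 × 13 = 6.5 in².
F_nw = 0.6 F_EXX = 54 ksi.
φR_n = 0.75 × 54 × 6.5 = 263.2 kips.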